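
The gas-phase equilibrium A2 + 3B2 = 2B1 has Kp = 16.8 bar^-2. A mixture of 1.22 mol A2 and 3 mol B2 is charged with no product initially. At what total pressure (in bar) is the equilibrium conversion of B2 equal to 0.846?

P = 5.43 bar

Let X = conversion of B2 (basis 3 mol B2); extent of reaction ξ = X.
Species balance: n_A2 = 1.22 − X; n_B2 = 3 − 3X; n_B1 = 2X.
n_T = Σnᵢ = 4.22 − 2X.
Kp = p_B1^2 / (p_A2 p_B2^3) with p_i = (n_i/n_T)·P.
At X = 0.846: the mole-fraction product g(X) = Π y_i^ν_i = 496.1. Since Kp = g(X)·P^{-2}, P = (g/Kp)^(1/2) = (496.1/16.8)^(1/2) = 5.43 bar.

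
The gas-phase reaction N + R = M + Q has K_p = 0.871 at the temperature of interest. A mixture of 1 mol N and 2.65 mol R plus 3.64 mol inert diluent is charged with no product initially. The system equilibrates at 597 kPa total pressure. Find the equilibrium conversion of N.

Basis: 1 mol N initially; let X = conversion of N. Extent ξ = X.
Species balance: n_N = 1 − X; n_R = 2.65 − X; n_M = X; n_Q = X; n_I = 3.64 (inert).
n_T stays at 7.29 (no change in mole number).
y_i = n_i/n_T, p_i = y_i·P. K_p = p_M p_Q / (p_N p_R).
This yields a degree-2 equation in X; solving on (0,1), X = 0.706.

X = 0.706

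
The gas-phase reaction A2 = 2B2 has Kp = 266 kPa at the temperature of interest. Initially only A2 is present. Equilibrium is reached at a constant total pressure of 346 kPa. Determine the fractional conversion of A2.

Take 1 mol A2 as basis and let X be its fractional conversion, so ξ = X.
Mole table: n_A2 = 1 − X; n_B2 = 2X.
n_T = Σnᵢ = 1 + X.
With p_i = (n_i/n_T)P, Kp = p_B2^2 / (p_A2).
Equating to 266 kPa and solving on 0 < X < 1: X = 0.402.

X = 0.402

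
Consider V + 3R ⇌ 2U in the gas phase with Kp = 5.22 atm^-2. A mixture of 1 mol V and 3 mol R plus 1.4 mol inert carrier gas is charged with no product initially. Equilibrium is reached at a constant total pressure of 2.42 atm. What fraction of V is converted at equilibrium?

Basis: 1 mol V initially; let X = conversion of V. Extent ξ = X.
At extent ξ: n_V = 1 − X; n_R = 3 − 3X; n_U = 2X; n_I = 1.4 (inert).
Total moles n_T = 5.4 − 2X.
With p_i = (n_i/n_T)P, Kp = p_U^2 / (p_V p_R^3).
Equating to 5.22 atm^-2 and solving on 0 < X < 1: X = 0.585.

X = 0.585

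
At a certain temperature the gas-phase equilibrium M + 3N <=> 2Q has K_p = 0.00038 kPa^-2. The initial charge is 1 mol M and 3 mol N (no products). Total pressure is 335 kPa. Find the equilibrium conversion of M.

X = 0.675

Let X = conversion of M (basis 1 mol M); extent of reaction ξ = X.
Species balance: n_M = 1 − X; n_N = 3 − 3X; n_Q = 2X.
Summing: n_T = 4 − 2X.
With p_i = (n_i/n_T)P, K_p = p_Q^2 / (p_M p_N^3).
Setting this equal to 0.00038 kPa^-2 and taking the physical root (0 < X < 1) gives X = 0.675.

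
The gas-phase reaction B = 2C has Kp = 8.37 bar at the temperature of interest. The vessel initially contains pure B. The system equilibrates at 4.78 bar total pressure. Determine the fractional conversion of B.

Let X = conversion of B (basis 1 mol B); extent of reaction ξ = X.
Moles: n_B = 1 − X; n_C = 2X.
n_T = Σnᵢ = 1 + X.
Mole fractions y_i = n_i/n_T; Kp = p_C^2 / (p_B) with p_i = y_i·P.
This yields a degree-2 equation in X; solving on (0,1), X = 0.552.

X = 0.552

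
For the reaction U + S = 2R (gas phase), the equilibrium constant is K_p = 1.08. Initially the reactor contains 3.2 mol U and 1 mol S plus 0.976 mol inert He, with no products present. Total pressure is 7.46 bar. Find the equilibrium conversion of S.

X = 0.560

Let X = conversion of S (basis 1 mol S); extent of reaction ξ = X.
Species balance: n_U = 3.2 − X; n_S = 1 − X; n_R = 2X; n_I = 0.976 (inert).
Total moles n_T = 5.18 (Δν = 0, constant).
With p_i = (n_i/n_T)P, K_p = p_R^2 / (p_U p_S).
Substituting and setting equal to 1.08 gives a polynomial in X; the root in (0,1) is X = 0.560.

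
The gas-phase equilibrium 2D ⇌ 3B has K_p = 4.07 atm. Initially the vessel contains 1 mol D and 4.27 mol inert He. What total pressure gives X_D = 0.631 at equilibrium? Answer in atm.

P = 3.65 atm

Let X = conversion of D (basis 1 mol D); extent of reaction ξ = 0.5X.
At extent ξ: n_D = 1 − X; n_B = 1.5X; n_I = 4.27 (inert).
Summing: n_T = 5.27 + 0.5X.
K_p = p_B^3 / (p_D^2) with p_i = (n_i/n_T)·P.
At X = 0.631: the mole-fraction product g(X) = Π y_i^ν_i = 1.115. Since K_p = g(X)·P^{1}, P = (K_p/g)^(1/1) = (4.07/1.115)^(1/1) = 3.65 atm.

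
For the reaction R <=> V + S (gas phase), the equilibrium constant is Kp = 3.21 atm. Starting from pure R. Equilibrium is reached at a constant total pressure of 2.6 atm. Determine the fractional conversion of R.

Basis: 1 mol R initially; let X = conversion of R. Extent ξ = X.
Species balance: n_R = 1 − X; n_V = X; n_S = X.
Summing: n_T = 1 + X.
Mole fractions y_i = n_i/n_T; Kp = p_V p_S / (p_R) with p_i = y_i·P.
Substituting and setting equal to 3.21 atm gives a polynomial in X; the root in (0,1) is X = 0.743.

X = 0.743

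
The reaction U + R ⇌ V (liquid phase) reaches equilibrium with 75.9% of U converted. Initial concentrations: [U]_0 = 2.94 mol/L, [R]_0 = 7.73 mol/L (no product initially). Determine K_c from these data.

K_c = 0.573 L/mol

Let X = conversion of U.
Concentrations: [U] = 2.94 − 2.94X; [R] = 7.73 − 2.94X; [V] = 2.94X.
At X = 0.759: [U] = 0.709, [R] = 5.5, [V] = 2.23.
K_c = [V] / ([U] [R]) = 0.573 L/mol.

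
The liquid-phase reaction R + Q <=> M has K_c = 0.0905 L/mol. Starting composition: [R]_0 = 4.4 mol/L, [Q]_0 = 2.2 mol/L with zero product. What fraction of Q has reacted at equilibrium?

Let X = conversion of Q; extent ξ = 2.2·X mol/L.
Concentrations: [R] = 4.4 − 2.2X; [Q] = 2.2 − 2.2X; [M] = 2.2X.
K_c = [M] / ([R] [Q]).
Equating to 0.0905 L/mol: the physical root is X = 0.258.

X = 0.258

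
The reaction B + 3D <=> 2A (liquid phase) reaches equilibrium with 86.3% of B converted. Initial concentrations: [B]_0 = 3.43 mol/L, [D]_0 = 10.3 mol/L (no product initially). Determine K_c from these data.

Let X = conversion of B.
Concentrations: [B] = 3.43 − 3.43X; [D] = 10.3 − 10.3X; [A] = 6.86X.
At X = 0.863: [B] = 0.47, [D] = 1.42, [A] = 5.92.
K_c = [A]^2 / ([B] [D]^3) = 26.1 (mol/L)^-2.

K_c = 26.1 (mol/L)^-2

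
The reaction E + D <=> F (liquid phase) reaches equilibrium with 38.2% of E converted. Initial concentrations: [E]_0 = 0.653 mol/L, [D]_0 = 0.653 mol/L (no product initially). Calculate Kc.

Let X = conversion of E.
Concentrations: [E] = 0.653 − 0.653X; [D] = 0.653 − 0.653X; [F] = 0.653X.
At X = 0.382: [E] = 0.404, [D] = 0.404, [F] = 0.249.
Kc = [F] / ([E] [D]) = 1.53 L/mol.

Kc = 1.53 L/mol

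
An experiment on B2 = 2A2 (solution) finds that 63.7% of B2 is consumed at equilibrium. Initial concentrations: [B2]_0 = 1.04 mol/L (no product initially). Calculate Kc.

Let X = conversion of B2.
Concentrations: [B2] = 1.04 − 1.04X; [A2] = 2.08X.
At X = 0.637: [B2] = 0.378, [A2] = 1.32.
Kc = [A2]^2 / ([B2]) = 4.65 mol/L.

Kc = 4.65 mol/L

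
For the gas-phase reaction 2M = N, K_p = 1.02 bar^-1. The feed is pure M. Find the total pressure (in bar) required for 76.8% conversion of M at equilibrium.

Let X = conversion of M (basis 1 mol M); extent of reaction ξ = 0.5X.
At extent ξ: n_M = 1 − X; n_N = 0.5X.
Total moles n_T = 1 − 0.5X.
K_p = p_N / (p_M^2) with p_i = (n_i/n_T)·P.
At X = 0.768: the mole-fraction product g(X) = Π y_i^ν_i = 4.395. Since K_p = g(X)·P^{-1}, P = (g/K_p)^(1/1) = (4.395/1.02)^(1/1) = 4.31 bar.

P = 4.31 bar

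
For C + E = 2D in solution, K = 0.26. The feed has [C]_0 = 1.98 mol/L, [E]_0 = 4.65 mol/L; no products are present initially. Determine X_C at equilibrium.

X = 0.304

Let X = conversion of C; extent ξ = 1.98·X mol/L.
Concentrations: [C] = 1.98 − 1.98X; [E] = 4.65 − 1.98X; [D] = 3.96X.
K = [D]^2 / ([C] [E]).
Setting equal to 0.26 and solving for X on (0,1) gives X = 0.304.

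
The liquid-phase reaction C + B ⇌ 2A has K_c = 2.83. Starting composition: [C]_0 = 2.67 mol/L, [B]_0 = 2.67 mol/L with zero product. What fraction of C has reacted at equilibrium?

X = 0.457

Let X = conversion of C; extent ξ = 2.67·X mol/L.
Concentrations: [C] = 2.67 − 2.67X; [B] = 2.67 − 2.67X; [A] = 5.34X.
K_c = [A]^2 / ([C] [B]).
This equals 2.83 at X = 0.457 (the root in 0 < X < 1).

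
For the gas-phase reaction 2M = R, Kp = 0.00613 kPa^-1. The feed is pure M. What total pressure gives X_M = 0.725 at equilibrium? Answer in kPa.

P = 498 kPa

Let X = conversion of M (basis 1 mol M); extent of reaction ξ = 0.5X.
At extent ξ: n_M = 1 − X; n_R = 0.5X.
Summing: n_T = 1 − 0.5X.
Kp = p_R / (p_M^2) with p_i = (n_i/n_T)·P.
At X = 0.725: the mole-fraction product g(X) = Π y_i^ν_i = 3.056. Since Kp = g(X)·P^{-1}, P = (g/Kp)^(1/1) = (3.056/0.00613)^(1/1) = 498 kPa.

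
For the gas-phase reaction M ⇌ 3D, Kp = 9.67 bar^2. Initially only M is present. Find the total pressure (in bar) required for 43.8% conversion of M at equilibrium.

Take 1 mol M as basis and let X be its fractional conversion, so ξ = X.
Mole table: n_M = 1 − X; n_D = 3X.
n_T = Σnᵢ = 1 + 2X.
Kp = p_D^3 / (p_M) with p_i = (n_i/n_T)·P.
At X = 0.438: the mole-fraction product g(X) = Π y_i^ν_i = 1.147. Since Kp = g(X)·P^{2}, P = (Kp/g)^(1/2) = (9.67/1.147)^(1/2) = 2.9 bar.

P = 2.9 bar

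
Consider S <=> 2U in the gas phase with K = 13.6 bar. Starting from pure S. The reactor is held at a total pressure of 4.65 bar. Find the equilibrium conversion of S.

X = 0.650

Let X = conversion of S (basis 1 mol S); extent of reaction ξ = X.
At extent ξ: n_S = 1 − X; n_U = 2X.
n_T = Σnᵢ = 1 + X.
With p_i = (n_i/n_T)P, K = p_U^2 / (p_S).
This yields a degree-2 equation in X; solving on (0,1), X = 0.650.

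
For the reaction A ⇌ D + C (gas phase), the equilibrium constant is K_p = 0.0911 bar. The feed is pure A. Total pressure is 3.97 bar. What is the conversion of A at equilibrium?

X = 0.150

Let X = conversion of A (basis 1 mol A); extent of reaction ξ = X.
At extent ξ: n_A = 1 − X; n_D = X; n_C = X.
n_T = Σnᵢ = 1 + X.
With p_i = (n_i/n_T)P, K_p = p_D p_C / (p_A).
This yields a degree-2 equation in X; solving on (0,1), X = 0.150.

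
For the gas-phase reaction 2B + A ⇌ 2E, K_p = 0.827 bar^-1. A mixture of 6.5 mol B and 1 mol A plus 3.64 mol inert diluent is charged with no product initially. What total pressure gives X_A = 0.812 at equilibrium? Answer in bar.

P = 7.37 bar

Let X = conversion of A (basis 1 mol A); extent of reaction ξ = X.
Mole table: n_B = 6.5 − 2X; n_A = 1 − X; n_E = 2X; n_I = 3.64 (inert).
Total moles n_T = 11.1 − X.
K_p = p_E^2 / (p_B^2 p_A) with p_i = (n_i/n_T)·P.
At X = 0.812: the mole-fraction product g(X) = Π y_i^ν_i = 6.094. Since K_p = g(X)·P^{-1}, P = (g/K_p)^(1/1) = (6.094/0.827)^(1/1) = 7.37 bar.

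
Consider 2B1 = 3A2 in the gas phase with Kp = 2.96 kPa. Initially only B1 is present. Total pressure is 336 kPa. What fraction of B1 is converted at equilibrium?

X = 0.128

Let X = conversion of B1 (basis 1 mol B1); extent of reaction ξ = 0.5X.
Species balance: n_B1 = 1 − X; n_A2 = 1.5X.
n_T = Σnᵢ = 1 + 0.5X.
Mole fractions y_i = n_i/n_T; Kp = p_A2^3 / (p_B1^2) with p_i = y_i·P.
This yields a degree-3 equation in X; solving on (0,1), X = 0.128.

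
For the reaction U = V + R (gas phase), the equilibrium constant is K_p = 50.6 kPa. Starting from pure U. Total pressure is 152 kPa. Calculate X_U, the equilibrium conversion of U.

Take 1 mol U as basis and let X be its fractional conversion, so ξ = X.
At extent ξ: n_U = 1 − X; n_V = X; n_R = X.
n_T = Σnᵢ = 1 + X.
Mole fractions y_i = n_i/n_T; K_p = p_V p_R / (p_U) with p_i = y_i·P.
Substituting and setting equal to 50.6 kPa gives a polynomial in X; the root in (0,1) is X = 0.500.

X = 0.500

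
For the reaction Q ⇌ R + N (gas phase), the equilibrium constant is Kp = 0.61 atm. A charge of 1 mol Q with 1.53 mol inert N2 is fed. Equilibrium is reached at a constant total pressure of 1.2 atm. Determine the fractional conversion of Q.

Basis: 1 mol Q initially; let X = conversion of Q. Extent ξ = X.
Species balance: n_Q = 1 − X; n_R = X; n_N = X; n_I = 1.53 (inert).
Summing: n_T = 2.53 + X.
y_i = n_i/n_T, p_i = y_i·P. Kp = p_R p_N / (p_Q).
Substituting and setting equal to 0.61 atm gives a polynomial in X; the root in (0,1) is X = 0.701.

X = 0.701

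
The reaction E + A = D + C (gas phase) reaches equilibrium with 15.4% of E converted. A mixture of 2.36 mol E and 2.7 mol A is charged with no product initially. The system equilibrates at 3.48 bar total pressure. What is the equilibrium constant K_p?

Take 2.36 mol E as basis and let X be its fractional conversion, so ξ = 2.36X.
Moles: n_E = 2.36 − 2.36X; n_A = 2.7 − 2.36X; n_D = 2.36X; n_C = 2.36X.
n_T stays at 5.06 (no change in mole number).
At X = 0.154: n_E = 2, n_A = 2.34, n_D = 0.363, n_C = 0.363, n_T = 5.06.
p_i = (n_i/n_T)·P. K_p = p_D p_C / (p_E p_A) = 0.0283.

K_p = 0.0283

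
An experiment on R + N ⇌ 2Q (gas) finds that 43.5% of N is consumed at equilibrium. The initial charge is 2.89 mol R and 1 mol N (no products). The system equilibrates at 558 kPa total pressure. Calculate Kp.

Let X = conversion of N (basis 1 mol N); extent of reaction ξ = X.
Mole table: n_R = 2.89 − X; n_N = 1 − X; n_Q = 2X.
n_T stays at 3.89 (no change in mole number).
At X = 0.435: n_R = 2.46, n_N = 0.565, n_Q = 0.87, n_T = 3.89.
p_i = (n_i/n_T)·P. Kp = p_Q^2 / (p_R p_N) = 0.546.

Kp = 0.546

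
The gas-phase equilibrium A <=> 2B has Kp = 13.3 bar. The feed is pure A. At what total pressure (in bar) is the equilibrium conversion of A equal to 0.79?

Take 1 mol A as basis and let X be its fractional conversion, so ξ = X.
Species balance: n_A = 1 − X; n_B = 2X.
n_T = Σnᵢ = 1 + X.
Kp = p_B^2 / (p_A) with p_i = (n_i/n_T)·P.
At X = 0.79: the mole-fraction product g(X) = Π y_i^ν_i = 6.641. Since Kp = g(X)·P^{1}, P = (Kp/g)^(1/1) = (13.3/6.641)^(1/1) = 2 bar.

P = 2 bar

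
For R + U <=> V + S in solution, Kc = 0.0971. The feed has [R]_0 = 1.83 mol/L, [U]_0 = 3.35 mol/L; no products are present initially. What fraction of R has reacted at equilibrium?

X = 0.317

Let X = conversion of R; extent ξ = 1.83·X mol/L.
Concentrations: [R] = 1.83 − 1.83X; [U] = 3.35 − 1.83X; [V] = 1.83X; [S] = 1.83X.
Kc = [V] [S] / ([R] [U]).
Setting equal to 0.0971 and solving for X on (0,1) gives X = 0.317.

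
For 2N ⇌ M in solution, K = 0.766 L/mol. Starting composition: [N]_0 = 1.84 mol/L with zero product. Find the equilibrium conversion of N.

Let X = conversion of N; extent ξ = 1.84X/2 mol/L.
Concentrations: [N] = 1.84 − 1.84X; [M] = 0.92X.
K = [M] / ([N]^2).
This equals 0.766 at X = 0.556 (the root in 0 < X < 1).

X = 0.556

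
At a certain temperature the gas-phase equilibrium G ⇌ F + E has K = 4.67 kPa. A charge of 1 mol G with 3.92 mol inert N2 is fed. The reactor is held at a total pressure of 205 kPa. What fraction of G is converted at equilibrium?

X = 0.290

Let X = conversion of G (basis 1 mol G); extent of reaction ξ = X.
At extent ξ: n_G = 1 − X; n_F = X; n_E = X; n_I = 3.92 (inert).
Total moles n_T = 4.92 + X.
y_i = n_i/n_T, p_i = y_i·P. K = p_F p_E / (p_G).
This yields a degree-2 equation in X; solving on (0,1), X = 0.290.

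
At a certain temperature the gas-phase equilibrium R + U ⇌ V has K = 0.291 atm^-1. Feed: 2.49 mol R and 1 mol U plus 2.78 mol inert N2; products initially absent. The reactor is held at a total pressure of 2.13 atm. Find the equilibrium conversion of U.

X = 0.190

Take 1 mol U as basis and let X be its fractional conversion, so ξ = X.
Species balance: n_R = 2.49 − X; n_U = 1 − X; n_V = X; n_I = 2.78 (inert).
n_T = Σnᵢ = 6.27 − X.
With p_i = (n_i/n_T)P, K = p_V / (p_R p_U).
Setting this equal to 0.291 atm^-1 and taking the physical root (0 < X < 1) gives X = 0.190.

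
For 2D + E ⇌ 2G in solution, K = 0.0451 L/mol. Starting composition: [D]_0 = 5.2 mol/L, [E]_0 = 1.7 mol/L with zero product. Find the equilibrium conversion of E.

X = 0.289

Let X = conversion of E; extent ξ = 1.7·X mol/L.
Concentrations: [D] = 5.2 − 3.4X; [E] = 1.7 − 1.7X; [G] = 3.4X.
K = [G]^2 / ([D]^2 [E]).
Solving K = 0.0451 for X ∈ (0,1): X = 0.289.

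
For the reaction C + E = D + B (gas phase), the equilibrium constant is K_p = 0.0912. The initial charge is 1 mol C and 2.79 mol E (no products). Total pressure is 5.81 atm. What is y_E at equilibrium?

y_E = 0.638

Basis: 1 mol C initially; let X = conversion of C. Extent ξ = X.
Mole table: n_C = 1 − X; n_E = 2.79 − X; n_D = X; n_B = X.
n_T stays at 3.79 (no change in mole number).
With p_i = (n_i/n_T)P, K_p = p_D p_B / (p_C p_E).
Substituting and setting equal to 0.0912 gives a polynomial in X; the root in (0,1) is X = 0.372.
Then n_E = 2.42, n_T = 3.79, so y_E = 0.638.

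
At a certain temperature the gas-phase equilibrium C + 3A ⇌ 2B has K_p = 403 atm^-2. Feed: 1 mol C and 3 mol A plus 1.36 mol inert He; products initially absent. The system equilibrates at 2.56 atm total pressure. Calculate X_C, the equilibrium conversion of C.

Basis: 1 mol C initially; let X = conversion of C. Extent ξ = X.
Species balance: n_C = 1 − X; n_A = 3 − 3X; n_B = 2X; n_I = 1.36 (inert).
Total moles n_T = 5.36 − 2X.
Mole fractions y_i = n_i/n_T; K_p = p_B^2 / (p_C p_A^3) with p_i = y_i·P.
Substituting and setting equal to 403 atm^-2 gives a polynomial in X; the root in (0,1) is X = 0.847.

X = 0.847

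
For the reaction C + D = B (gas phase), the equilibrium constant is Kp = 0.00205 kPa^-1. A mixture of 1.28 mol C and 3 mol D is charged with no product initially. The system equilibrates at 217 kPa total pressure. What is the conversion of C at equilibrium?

X = 0.232

Let X = conversion of C (basis 1.28 mol C); extent of reaction ξ = 1.28X.
Mole table: n_C = 1.28 − 1.28X; n_D = 3 − 1.28X; n_B = 1.28X.
Total moles n_T = 4.28 − 1.28X.
y_i = n_i/n_T, p_i = y_i·P. Kp = p_B / (p_C p_D).
Equating to 0.00205 kPa^-1 and solving on 0 < X < 1: X = 0.232.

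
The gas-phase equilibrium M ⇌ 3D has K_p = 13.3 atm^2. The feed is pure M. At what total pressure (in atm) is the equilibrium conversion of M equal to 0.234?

Let X = conversion of M (basis 1 mol M); extent of reaction ξ = X.
Moles: n_M = 1 − X; n_D = 3X.
Total moles n_T = 1 + 2X.
K_p = p_D^3 / (p_M) with p_i = (n_i/n_T)·P.
At X = 0.234: the mole-fraction product g(X) = Π y_i^ν_i = 0.2096. Since K_p = g(X)·P^{2}, P = (K_p/g)^(1/2) = (13.3/0.2096)^(1/2) = 7.97 atm.

P = 7.97 atm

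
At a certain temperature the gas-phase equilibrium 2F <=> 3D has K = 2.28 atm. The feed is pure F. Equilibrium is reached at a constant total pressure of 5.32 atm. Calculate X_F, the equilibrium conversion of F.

X = 0.385

Let X = conversion of F (basis 1 mol F); extent of reaction ξ = 0.5X.
Species balance: n_F = 1 − X; n_D = 1.5X.
Total moles n_T = 1 + 0.5X.
With p_i = (n_i/n_T)P, K = p_D^3 / (p_F^2).
This yields a degree-3 equation in X; solving on (0,1), X = 0.385.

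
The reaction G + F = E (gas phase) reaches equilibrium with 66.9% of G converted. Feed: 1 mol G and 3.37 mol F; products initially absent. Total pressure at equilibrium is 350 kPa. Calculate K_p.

K_p = 0.00791 kPa^-1

Take 1 mol G as basis and let X be its fractional conversion, so ξ = X.
At extent ξ: n_G = 1 − X; n_F = 3.37 − X; n_E = X.
n_T = Σnᵢ = 4.37 − X.
At X = 0.669: n_G = 0.331, n_F = 2.7, n_E = 0.669, n_T = 3.7.
p_i = (n_i/n_T)·P. K_p = p_E / (p_G p_F) = 0.00791 kPa^-1.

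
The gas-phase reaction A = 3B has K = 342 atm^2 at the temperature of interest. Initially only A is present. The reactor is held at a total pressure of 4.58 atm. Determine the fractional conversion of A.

Let X = conversion of A (basis 1 mol A); extent of reaction ξ = X.
Moles: n_A = 1 − X; n_B = 3X.
n_T = Σnᵢ = 1 + 2X.
y_i = n_i/n_T, p_i = y_i·P. K = p_B^3 / (p_A).
Substituting and setting equal to 342 atm^2 gives a polynomial in X; the root in (0,1) is X = 0.858.

X = 0.858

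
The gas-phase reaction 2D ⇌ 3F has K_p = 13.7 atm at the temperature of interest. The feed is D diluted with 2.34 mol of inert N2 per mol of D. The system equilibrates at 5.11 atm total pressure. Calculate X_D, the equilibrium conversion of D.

Let X = conversion of D (basis 1 mol D); extent of reaction ξ = 0.5X.
At extent ξ: n_D = 1 − X; n_F = 1.5X; n_I = 2.34 (inert).
n_T = Σnᵢ = 3.34 + 0.5X.
y_i = n_i/n_T, p_i = y_i·P. K_p = p_F^3 / (p_D^2).
Equating to 13.7 atm and solving on 0 < X < 1: X = 0.675.

X = 0.675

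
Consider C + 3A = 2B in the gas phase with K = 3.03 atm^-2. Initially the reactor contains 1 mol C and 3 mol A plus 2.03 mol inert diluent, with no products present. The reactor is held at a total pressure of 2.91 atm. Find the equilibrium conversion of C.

Basis: 1 mol C initially; let X = conversion of C. Extent ξ = X.
Species balance: n_C = 1 − X; n_A = 3 − 3X; n_B = 2X; n_I = 2.03 (inert).
Total moles n_T = 6.03 − 2X.
y_i = n_i/n_T, p_i = y_i·P. K = p_B^2 / (p_C p_A^3).
Setting this equal to 3.03 atm^-2 and taking the physical root (0 < X < 1) gives X = 0.547.

X = 0.547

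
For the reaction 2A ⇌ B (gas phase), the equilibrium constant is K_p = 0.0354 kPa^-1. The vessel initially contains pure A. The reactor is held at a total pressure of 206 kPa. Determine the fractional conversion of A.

X = 0.818

Basis: 1 mol A initially; let X = conversion of A. Extent ξ = 0.5X.
Species balance: n_A = 1 − X; n_B = 0.5X.
Total moles n_T = 1 − 0.5X.
Mole fractions y_i = n_i/n_T; K_p = p_B / (p_A^2) with p_i = y_i·P.
This yields a degree-2 equation in X; solving on (0,1), X = 0.818.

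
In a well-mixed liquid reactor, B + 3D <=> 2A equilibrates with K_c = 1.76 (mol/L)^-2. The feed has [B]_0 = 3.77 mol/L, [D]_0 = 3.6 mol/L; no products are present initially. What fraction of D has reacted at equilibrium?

Let X = conversion of D; extent ξ = 3.6X/3 mol/L.
Concentrations: [B] = 3.77 − 1.2X; [D] = 3.6 − 3.6X; [A] = 2.4X.
K_c = [A]^2 / ([B] [D]^3).
Setting equal to 1.76 and solving for X on (0,1) gives X = 0.758.

X = 0.758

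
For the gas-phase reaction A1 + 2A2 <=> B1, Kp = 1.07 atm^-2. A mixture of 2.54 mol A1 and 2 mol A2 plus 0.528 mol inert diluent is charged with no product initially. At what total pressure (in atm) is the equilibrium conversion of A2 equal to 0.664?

P = 3.2 atm

Let X = conversion of A2 (basis 2 mol A2); extent of reaction ξ = X.
Species balance: n_A1 = 2.54 − X; n_A2 = 2 − 2X; n_B1 = X; n_I = 0.528 (inert).
Total moles n_T = 5.07 − 2X.
Kp = p_B1 / (p_A1 p_A2^2) with p_i = (n_i/n_T)·P.
At X = 0.664: the mole-fraction product g(X) = Π y_i^ν_i = 10.96. Since Kp = g(X)·P^{-2}, P = (g/Kp)^(1/2) = (10.96/1.07)^(1/2) = 3.2 atm.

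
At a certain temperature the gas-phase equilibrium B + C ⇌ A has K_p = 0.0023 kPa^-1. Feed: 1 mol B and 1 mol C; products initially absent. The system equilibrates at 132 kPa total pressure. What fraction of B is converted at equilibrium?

Basis: 1 mol B initially; let X = conversion of B. Extent ξ = X.
At extent ξ: n_B = 1 − X; n_C = 1 − X; n_A = X.
n_T = Σnᵢ = 2 − X.
Mole fractions y_i = n_i/n_T; K_p = p_A / (p_B p_C) with p_i = y_i·P.
Substituting and setting equal to 0.0023 kPa^-1 gives a polynomial in X; the root in (0,1) is X = 0.124.

X = 0.124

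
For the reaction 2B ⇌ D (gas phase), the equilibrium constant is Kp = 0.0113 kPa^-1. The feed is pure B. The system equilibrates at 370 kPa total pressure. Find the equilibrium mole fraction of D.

Let X = conversion of B (basis 1 mol B); extent of reaction ξ = 0.5X.
At extent ξ: n_B = 1 − X; n_D = 0.5X.
Total moles n_T = 1 − 0.5X.
y_i = n_i/n_T, p_i = y_i·P. Kp = p_D / (p_B^2).
Equating to 0.0113 kPa^-1 and solving on 0 < X < 1: X = 0.762.
Then n_D = 0.381, n_T = 0.619, so y_D = 0.616.

y_D = 0.616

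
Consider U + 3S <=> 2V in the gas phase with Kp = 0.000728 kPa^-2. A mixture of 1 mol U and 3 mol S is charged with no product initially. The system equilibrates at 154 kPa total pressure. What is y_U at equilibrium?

y_U = 0.142

Let X = conversion of U (basis 1 mol U); extent of reaction ξ = X.
Moles: n_U = 1 − X; n_S = 3 − 3X; n_V = 2X.
Total moles n_T = 4 − 2X.
With p_i = (n_i/n_T)P, Kp = p_V^2 / (p_U p_S^3).
Setting this equal to 0.000728 kPa^-2 and taking the physical root (0 < X < 1) gives X = 0.605.
Then n_U = 0.395, n_T = 2.79, so y_U = 0.142.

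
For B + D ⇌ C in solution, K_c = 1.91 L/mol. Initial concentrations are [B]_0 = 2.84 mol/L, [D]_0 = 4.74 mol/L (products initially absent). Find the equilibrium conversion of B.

X = 0.821

Let X = conversion of B; extent ξ = 2.84·X mol/L.
Concentrations: [B] = 2.84 − 2.84X; [D] = 4.74 − 2.84X; [C] = 2.84X.
K_c = [C] / ([B] [D]).
Setting equal to 1.91 and solving for X on (0,1) gives X = 0.821.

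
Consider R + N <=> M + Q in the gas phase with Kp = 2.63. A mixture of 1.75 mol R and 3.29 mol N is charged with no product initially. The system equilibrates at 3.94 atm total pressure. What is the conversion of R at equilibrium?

Basis: 1.75 mol R initially; let X = conversion of R. Extent ξ = 1.75X.
Moles: n_R = 1.75 − 1.75X; n_N = 3.29 − 1.75X; n_M = 1.75X; n_Q = 1.75X.
Total moles n_T = 5.04 (Δν = 0, constant).
y_i = n_i/n_T, p_i = y_i·P. Kp = p_M p_Q / (p_R p_N).
Setting this equal to 2.63 and taking the physical root (0 < X < 1) gives X = 0.786.

X = 0.786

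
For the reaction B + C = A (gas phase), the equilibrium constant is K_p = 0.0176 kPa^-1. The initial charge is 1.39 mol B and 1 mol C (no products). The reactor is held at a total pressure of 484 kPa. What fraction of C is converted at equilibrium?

X = 0.766

Let X = conversion of C (basis 1 mol C); extent of reaction ξ = X.
Moles: n_B = 1.39 − X; n_C = 1 − X; n_A = X.
Total moles n_T = 2.39 − X.
With p_i = (n_i/n_T)P, K_p = p_A / (p_B p_C).
Equating to 0.0176 kPa^-1 and solving on 0 < X < 1: X = 0.766.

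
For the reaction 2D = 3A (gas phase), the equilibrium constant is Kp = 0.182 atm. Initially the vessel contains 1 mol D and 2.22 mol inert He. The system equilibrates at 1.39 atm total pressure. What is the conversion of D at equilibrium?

X = 0.373

Take 1 mol D as basis and let X be its fractional conversion, so ξ = 0.5X.
Species balance: n_D = 1 − X; n_A = 1.5X; n_I = 2.22 (inert).
Total moles n_T = 3.22 + 0.5X.
With p_i = (n_i/n_T)P, Kp = p_A^3 / (p_D^2).
Equating to 0.182 atm and solving on 0 < X < 1: X = 0.373.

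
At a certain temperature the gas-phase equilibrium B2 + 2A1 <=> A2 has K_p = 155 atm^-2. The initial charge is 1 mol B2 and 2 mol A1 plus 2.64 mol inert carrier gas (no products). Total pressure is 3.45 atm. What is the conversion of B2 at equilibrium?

X = 0.878

Basis: 1 mol B2 initially; let X = conversion of B2. Extent ξ = X.
Mole table: n_B2 = 1 − X; n_A1 = 2 − 2X; n_A2 = X; n_I = 2.64 (inert).
Summing: n_T = 5.64 − 2X.
Mole fractions y_i = n_i/n_T; K_p = p_A2 / (p_B2 p_A1^2) with p_i = y_i·P.
Equating to 155 atm^-2 and solving on 0 < X < 1: X = 0.878.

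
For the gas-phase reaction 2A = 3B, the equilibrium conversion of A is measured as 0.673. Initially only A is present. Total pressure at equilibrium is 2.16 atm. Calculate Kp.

Take 1 mol A as basis and let X be its fractional conversion, so ξ = 0.5X.
Species balance: n_A = 1 − X; n_B = 1.5X.
n_T = Σnᵢ = 1 + 0.5X.
At X = 0.673: n_A = 0.327, n_B = 1.01, n_T = 1.34.
p_i = (n_i/n_T)·P. Kp = p_B^3 / (p_A^2) = 15.5 atm.

Kp = 15.5 atm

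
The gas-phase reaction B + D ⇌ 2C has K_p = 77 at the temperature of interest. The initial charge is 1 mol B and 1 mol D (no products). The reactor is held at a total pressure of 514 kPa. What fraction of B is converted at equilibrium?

Take 1 mol B as basis and let X be its fractional conversion, so ξ = X.
At extent ξ: n_B = 1 − X; n_D = 1 − X; n_C = 2X.
n_T stays at 2 (no change in mole number).
y_i = n_i/n_T, p_i = y_i·P. K_p = p_C^2 / (p_B p_D).
Setting this equal to 77 and taking the physical root (0 < X < 1) gives X = 0.814.

X = 0.814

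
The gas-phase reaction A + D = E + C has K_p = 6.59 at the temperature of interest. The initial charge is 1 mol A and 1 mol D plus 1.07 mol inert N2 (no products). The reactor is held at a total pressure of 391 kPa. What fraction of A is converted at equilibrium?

X = 0.720

Let X = conversion of A (basis 1 mol A); extent of reaction ξ = X.
Species balance: n_A = 1 − X; n_D = 1 − X; n_E = X; n_C = X; n_I = 1.07 (inert).
Total moles n_T = 3.07 (Δν = 0, constant).
With p_i = (n_i/n_T)P, K_p = p_E p_C / (p_A p_D).
Setting this equal to 6.59 and taking the physical root (0 < X < 1) gives X = 0.720.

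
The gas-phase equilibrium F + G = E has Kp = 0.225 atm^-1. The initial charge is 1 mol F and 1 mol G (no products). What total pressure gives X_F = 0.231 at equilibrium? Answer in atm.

Basis: 1 mol F initially; let X = conversion of F. Extent ξ = X.
Mole table: n_F = 1 − X; n_G = 1 − X; n_E = X.
n_T = Σnᵢ = 2 − X.
Kp = p_E / (p_F p_G) with p_i = (n_i/n_T)·P.
At X = 0.231: the mole-fraction product g(X) = Π y_i^ν_i = 0.691. Since Kp = g(X)·P^{-1}, P = (g/Kp)^(1/1) = (0.691/0.225)^(1/1) = 3.07 atm.

P = 3.07 atm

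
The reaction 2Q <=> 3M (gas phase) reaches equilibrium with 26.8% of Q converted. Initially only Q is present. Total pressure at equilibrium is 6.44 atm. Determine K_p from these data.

K_p = 0.689 atm

Basis: 1 mol Q initially; let X = conversion of Q. Extent ξ = 0.5X.
At extent ξ: n_Q = 1 − X; n_M = 1.5X.
Summing: n_T = 1 + 0.5X.
At X = 0.268: n_Q = 0.732, n_M = 0.402, n_T = 1.13.
p_i = (n_i/n_T)·P. K_p = p_M^3 / (p_Q^2) = 0.689 atm.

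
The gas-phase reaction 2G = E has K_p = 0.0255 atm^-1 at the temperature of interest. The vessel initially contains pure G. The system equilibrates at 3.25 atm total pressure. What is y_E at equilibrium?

Take 1 mol G as basis and let X be its fractional conversion, so ξ = 0.5X.
Species balance: n_G = 1 − X; n_E = 0.5X.
n_T = Σnᵢ = 1 − 0.5X.
With p_i = (n_i/n_T)P, K_p = p_E / (p_G^2).
This yields a degree-2 equation in X; solving on (0,1), X = 0.133.
Then n_E = 0.0667, n_T = 0.933, so y_E = 0.071.

y_E = 0.071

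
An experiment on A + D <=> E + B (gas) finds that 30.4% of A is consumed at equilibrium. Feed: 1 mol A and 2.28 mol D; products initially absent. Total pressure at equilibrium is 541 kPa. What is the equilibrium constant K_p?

K_p = 0.0672

Basis: 1 mol A initially; let X = conversion of A. Extent ξ = X.
Species balance: n_A = 1 − X; n_D = 2.28 − X; n_E = X; n_B = X.
n_T stays at 3.28 (no change in mole number).
At X = 0.304: n_A = 0.696, n_D = 1.98, n_E = 0.304, n_B = 0.304, n_T = 3.28.
p_i = (n_i/n_T)·P. K_p = p_E p_B / (p_A p_D) = 0.0672.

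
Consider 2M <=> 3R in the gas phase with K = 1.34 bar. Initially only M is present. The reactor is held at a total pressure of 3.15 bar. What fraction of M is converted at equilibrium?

Let X = conversion of M (basis 1 mol M); extent of reaction ξ = 0.5X.
Species balance: n_M = 1 − X; n_R = 1.5X.
Summing: n_T = 1 + 0.5X.
With p_i = (n_i/n_T)P, K = p_R^3 / (p_M^2).
Setting this equal to 1.34 bar and taking the physical root (0 < X < 1) gives X = 0.385.

X = 0.385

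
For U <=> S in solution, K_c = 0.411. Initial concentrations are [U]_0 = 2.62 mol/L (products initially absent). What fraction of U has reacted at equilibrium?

Let X = conversion of U; extent ξ = 2.62·X mol/L.
Concentrations: [U] = 2.62 − 2.62X; [S] = 2.62X.
K_c = [S] / ([U]).
This equals 0.411 at X = 0.291 (the root in 0 < X < 1).

X = 0.291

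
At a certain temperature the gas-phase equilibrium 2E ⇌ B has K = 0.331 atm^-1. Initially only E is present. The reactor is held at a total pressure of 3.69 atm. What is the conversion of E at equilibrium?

X = 0.588

Basis: 1 mol E initially; let X = conversion of E. Extent ξ = 0.5X.
At extent ξ: n_E = 1 − X; n_B = 0.5X.
Summing: n_T = 1 − 0.5X.
With p_i = (n_i/n_T)P, K = p_B / (p_E^2).
Substituting and setting equal to 0.331 atm^-1 gives a polynomial in X; the root in (0,1) is X = 0.588.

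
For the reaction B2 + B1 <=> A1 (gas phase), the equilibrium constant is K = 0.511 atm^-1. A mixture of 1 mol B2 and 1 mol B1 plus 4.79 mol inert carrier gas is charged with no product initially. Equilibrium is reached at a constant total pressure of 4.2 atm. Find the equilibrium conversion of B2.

Let X = conversion of B2 (basis 1 mol B2); extent of reaction ξ = X.
Mole table: n_B2 = 1 − X; n_B1 = 1 − X; n_A1 = X; n_I = 4.79 (inert).
Total moles n_T = 6.79 − X.
y_i = n_i/n_T, p_i = y_i·P. K = p_A1 / (p_B2 p_B1).
This yields a degree-2 equation in X; solving on (0,1), X = 0.206.

X = 0.206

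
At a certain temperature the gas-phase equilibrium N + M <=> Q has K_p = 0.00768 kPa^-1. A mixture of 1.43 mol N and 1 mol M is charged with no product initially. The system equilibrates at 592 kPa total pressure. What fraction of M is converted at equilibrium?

Basis: 1 mol M initially; let X = conversion of M. Extent ξ = X.
Species balance: n_N = 1.43 − X; n_M = 1 − X; n_Q = X.
n_T = Σnᵢ = 2.43 − X.
y_i = n_i/n_T, p_i = y_i·P. K_p = p_Q / (p_N p_M).
Equating to 0.00768 kPa^-1 and solving on 0 < X < 1: X = 0.664.

X = 0.664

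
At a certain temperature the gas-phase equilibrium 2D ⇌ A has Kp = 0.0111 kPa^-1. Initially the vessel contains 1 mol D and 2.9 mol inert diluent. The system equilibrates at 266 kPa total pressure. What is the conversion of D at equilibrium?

X = 0.463

Let X = conversion of D (basis 1 mol D); extent of reaction ξ = 0.5X.
Mole table: n_D = 1 − X; n_A = 0.5X; n_I = 2.9 (inert).
n_T = Σnᵢ = 3.9 − 0.5X.
y_i = n_i/n_T, p_i = y_i·P. Kp = p_A / (p_D^2).
Substituting and setting equal to 0.0111 kPa^-1 gives a polynomial in X; the root in (0,1) is X = 0.463.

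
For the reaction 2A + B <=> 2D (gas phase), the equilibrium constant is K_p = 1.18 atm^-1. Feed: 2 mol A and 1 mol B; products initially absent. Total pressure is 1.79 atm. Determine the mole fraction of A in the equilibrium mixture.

y_A = 0.456

Let X = conversion of A (basis 2 mol A); extent of reaction ξ = X.
Mole table: n_A = 2 − 2X; n_B = 1 − X; n_D = 2X.
n_T = Σnᵢ = 3 − X.
y_i = n_i/n_T, p_i = y_i·P. K_p = p_D^2 / (p_A^2 p_B).
Setting this equal to 1.18 atm^-1 and taking the physical root (0 < X < 1) gives X = 0.410.
Then n_A = 1.18, n_T = 2.59, so y_A = 0.456.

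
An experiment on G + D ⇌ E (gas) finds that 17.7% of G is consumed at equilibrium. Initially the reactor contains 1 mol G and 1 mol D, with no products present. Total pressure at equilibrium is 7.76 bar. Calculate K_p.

Let X = conversion of G (basis 1 mol G); extent of reaction ξ = X.
At extent ξ: n_G = 1 − X; n_D = 1 − X; n_E = X.
n_T = Σnᵢ = 2 − X.
At X = 0.177: n_G = 0.823, n_D = 0.823, n_E = 0.177, n_T = 1.82.
p_i = (n_i/n_T)·P. K_p = p_E / (p_G p_D) = 0.0614 bar^-1.

K_p = 0.0614 bar^-1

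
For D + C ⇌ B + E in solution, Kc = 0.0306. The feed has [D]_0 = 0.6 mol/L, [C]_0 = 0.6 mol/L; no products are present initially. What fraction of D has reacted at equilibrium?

X = 0.149

Let X = conversion of D; extent ξ = 0.6·X mol/L.
Concentrations: [D] = 0.6 − 0.6X; [C] = 0.6 − 0.6X; [B] = 0.6X; [E] = 0.6X.
Kc = [B] [E] / ([D] [C]).
Setting equal to 0.0306 and solving for X on (0,1) gives X = 0.149.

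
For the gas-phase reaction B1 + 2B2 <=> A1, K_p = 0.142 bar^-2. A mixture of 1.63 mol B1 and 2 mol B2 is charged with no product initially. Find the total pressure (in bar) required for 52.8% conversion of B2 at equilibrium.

Let X = conversion of B2 (basis 2 mol B2); extent of reaction ξ = X.
Moles: n_B1 = 1.63 − X; n_B2 = 2 − 2X; n_A1 = X.
Total moles n_T = 3.63 − 2X.
K_p = p_A1 / (p_B1 p_B2^2) with p_i = (n_i/n_T)·P.
At X = 0.528: the mole-fraction product g(X) = Π y_i^ν_i = 3.562. Since K_p = g(X)·P^{-2}, P = (g/K_p)^(1/2) = (3.562/0.142)^(1/2) = 5.01 bar.

P = 5.01 bar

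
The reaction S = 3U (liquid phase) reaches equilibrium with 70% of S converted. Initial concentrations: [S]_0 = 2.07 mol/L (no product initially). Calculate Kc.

Let X = conversion of S.
Concentrations: [S] = 2.07 − 2.07X; [U] = 6.21X.
At X = 0.7: [S] = 0.621, [U] = 4.35.
Kc = [U]^3 / ([S]) = 132 (mol/L)^2.

Kc = 132 (mol/L)^2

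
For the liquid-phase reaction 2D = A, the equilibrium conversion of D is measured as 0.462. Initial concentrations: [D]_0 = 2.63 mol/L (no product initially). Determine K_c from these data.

K_c = 0.303 L/mol

Let X = conversion of D.
Concentrations: [D] = 2.63 − 2.63X; [A] = 1.31X.
At X = 0.462: [D] = 1.41, [A] = 0.608.
K_c = [A] / ([D]^2) = 0.303 L/mol.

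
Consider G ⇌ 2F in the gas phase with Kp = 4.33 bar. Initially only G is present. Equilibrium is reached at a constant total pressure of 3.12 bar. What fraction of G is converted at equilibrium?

Take 1 mol G as basis and let X be its fractional conversion, so ξ = X.
At extent ξ: n_G = 1 − X; n_F = 2X.
n_T = Σnᵢ = 1 + X.
Mole fractions y_i = n_i/n_T; Kp = p_F^2 / (p_G) with p_i = y_i·P.
This yields a degree-2 equation in X; solving on (0,1), X = 0.508.

X = 0.508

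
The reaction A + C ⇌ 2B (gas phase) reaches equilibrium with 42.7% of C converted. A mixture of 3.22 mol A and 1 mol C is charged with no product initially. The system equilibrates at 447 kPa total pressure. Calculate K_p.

K_p = 0.456

Take 1 mol C as basis and let X be its fractional conversion, so ξ = X.
Species balance: n_A = 3.22 − X; n_C = 1 − X; n_B = 2X.
Since Δν = 0, n_T = 4.22 throughout.
At X = 0.427: n_A = 2.79, n_C = 0.573, n_B = 0.854, n_T = 4.22.
p_i = (n_i/n_T)·P. K_p = p_B^2 / (p_A p_C) = 0.456.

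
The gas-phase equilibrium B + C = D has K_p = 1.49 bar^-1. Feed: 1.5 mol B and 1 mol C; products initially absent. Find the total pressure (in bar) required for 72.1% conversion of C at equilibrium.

Basis: 1 mol C initially; let X = conversion of C. Extent ξ = X.
Species balance: n_B = 1.5 − X; n_C = 1 − X; n_D = X.
Total moles n_T = 2.5 − X.
K_p = p_D / (p_B p_C) with p_i = (n_i/n_T)·P.
At X = 0.721: the mole-fraction product g(X) = Π y_i^ν_i = 5.902. Since K_p = g(X)·P^{-1}, P = (g/K_p)^(1/1) = (5.902/1.49)^(1/1) = 3.96 bar.

P = 3.96 bar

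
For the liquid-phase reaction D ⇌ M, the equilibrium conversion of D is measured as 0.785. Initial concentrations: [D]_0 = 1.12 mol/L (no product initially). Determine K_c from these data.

K_c = 3.65

Let X = conversion of D.
Concentrations: [D] = 1.12 − 1.12X; [M] = 1.12X.
At X = 0.785: [D] = 0.241, [M] = 0.879.
K_c = [M] / ([D]) = 3.65.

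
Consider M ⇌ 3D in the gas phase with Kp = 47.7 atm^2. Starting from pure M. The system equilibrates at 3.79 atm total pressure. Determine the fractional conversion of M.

Let X = conversion of M (basis 1 mol M); extent of reaction ξ = X.
Moles: n_M = 1 − X; n_D = 3X.
Summing: n_T = 1 + 2X.
Mole fractions y_i = n_i/n_T; Kp = p_D^3 / (p_M) with p_i = y_i·P.
Setting this equal to 47.7 atm^2 and taking the physical root (0 < X < 1) gives X = 0.617.

X = 0.617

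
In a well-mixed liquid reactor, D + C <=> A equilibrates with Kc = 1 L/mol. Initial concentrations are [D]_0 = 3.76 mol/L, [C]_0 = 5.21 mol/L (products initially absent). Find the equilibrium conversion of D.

Let X = conversion of D; extent ξ = 3.76·X mol/L.
Concentrations: [D] = 3.76 − 3.76X; [C] = 5.21 − 3.76X; [A] = 3.76X.
Kc = [A] / ([D] [C]).
Setting equal to 1 and solving for X on (0,1) gives X = 0.716.

X = 0.716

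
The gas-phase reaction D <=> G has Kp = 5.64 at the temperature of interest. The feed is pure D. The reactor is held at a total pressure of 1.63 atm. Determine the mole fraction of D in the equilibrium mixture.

y_D = 0.151

Basis: 1 mol D initially; let X = conversion of D. Extent ξ = X.
At extent ξ: n_D = 1 − X; n_G = X.
n_T stays at 1 (no change in mole number).
y_i = n_i/n_T, p_i = y_i·P. Kp = p_G / (p_D).
Equating to 5.64 and solving on 0 < X < 1: X = 0.849.
Then n_D = 0.151, n_T = 1, so y_D = 0.151.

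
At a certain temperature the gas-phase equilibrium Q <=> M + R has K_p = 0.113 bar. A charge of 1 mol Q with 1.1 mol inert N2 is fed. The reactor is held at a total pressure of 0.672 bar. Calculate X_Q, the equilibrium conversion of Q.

Take 1 mol Q as basis and let X be its fractional conversion, so ξ = X.
Species balance: n_Q = 1 − X; n_M = X; n_R = X; n_I = 1.1 (inert).
Summing: n_T = 2.1 + X.
Mole fractions y_i = n_i/n_T; K_p = p_M p_R / (p_Q) with p_i = y_i·P.
Setting this equal to 0.113 bar and taking the physical root (0 < X < 1) gives X = 0.476.

X = 0.476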